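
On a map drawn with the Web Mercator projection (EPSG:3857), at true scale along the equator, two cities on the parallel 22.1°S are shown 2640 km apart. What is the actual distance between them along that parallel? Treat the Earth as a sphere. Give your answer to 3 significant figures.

2450 km

For Mercator, h = k = sec φ (a conformal cylindrical projection has a single point scale, 1/cos φ).
Along the parallel at 22.1°, map distances are exaggerated by k = sec 22.1° = 1.079.
True distance = 2640 / 1.079 = 2640 × cos 22.1° ≈ 2450 km.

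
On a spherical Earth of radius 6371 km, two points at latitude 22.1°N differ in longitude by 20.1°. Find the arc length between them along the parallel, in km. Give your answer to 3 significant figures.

2070 km

Arc length along a parallel = R cos φ · Δλ (with Δλ in radians).
= 6371 × cos 22.1° × (20.1° × π/180) = 6371 × 0.9265 × 0.3508 ≈ 2070 km.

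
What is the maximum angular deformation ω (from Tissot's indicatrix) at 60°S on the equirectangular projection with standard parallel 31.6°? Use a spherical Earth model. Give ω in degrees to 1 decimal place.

30.2°

In the equirectangular projection with standard parallel φ₀ = 31.6° (x = Rλ cos φ₀, y = Rφ), meridians are true-scale (h = 1) and the parallel scale is k = cos φ₀ / cos φ.
At 60°: h = 1.000, k = 1.703; principal scales a = 1.703, b = 1.000.
sin(ω/2) = (a − b)/(a + b) = 0.7035/2.703 = 0.2602, so ω = 2 arcsin(0.2602) ≈ 30.2°.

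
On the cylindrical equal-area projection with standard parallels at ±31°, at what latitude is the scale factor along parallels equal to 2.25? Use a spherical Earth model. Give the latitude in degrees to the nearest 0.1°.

67.6°

For cylindrical equal-area with standard parallel φ₀, h = cos φ / cos φ₀ and k = cos φ₀ / cos φ, so h·k = 1.
k = cos φ₀ / cos φ = 2.25  ⇒  cos φ = cos 31° / 2.25 = 0.3810.
φ = arccos(0.3810) ≈ 67.6°.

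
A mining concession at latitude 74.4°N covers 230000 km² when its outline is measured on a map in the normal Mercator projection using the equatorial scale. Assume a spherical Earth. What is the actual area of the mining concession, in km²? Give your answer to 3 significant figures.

Mercator is conformal, so the point scale is isotropic: h = k = sec φ = 1/cos φ.
Areal scale = k² = sec²φ = 1/cos²(74.4°) = 1/0.2689² = 13.83.
True area = apparent / (areal scale) = 230000 / 13.83 ≈ 16600 km².

16600 km²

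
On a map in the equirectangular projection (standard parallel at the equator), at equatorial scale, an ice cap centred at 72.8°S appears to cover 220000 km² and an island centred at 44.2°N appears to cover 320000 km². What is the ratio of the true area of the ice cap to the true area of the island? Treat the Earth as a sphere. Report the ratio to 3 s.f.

0.284

On the plate carrée, areal scale = h·k = 1 × sec φ, so true area = apparent × cos φ.
True area of ice cap: 220000 × cos(72.8°) = 220000 × 0.2957 = 65060 km².
True area of island: 320000 × cos(44.2°) = 320000 × 0.7169 = 229400 km².
Ratio = 65060 / 229400 ≈ 0.284.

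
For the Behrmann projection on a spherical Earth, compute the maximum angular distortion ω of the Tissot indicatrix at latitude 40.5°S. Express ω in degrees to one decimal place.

Behrmann is a cylindrical equal-area projection with standard parallels at ±30°. Cylindrical equal-area (φ₀ = 30°): h = cos φ / cos 30° along meridians, k = cos 30° / cos φ along parallels; h·k = 1.
At 40.5°: h = 0.8780, k = 1.139; principal scales a = 1.139, b = 0.8780.
sin(ω/2) = (a − b)/(a + b) = 0.2609/2.017 = 0.1293, so ω = 2 arcsin(0.1293) ≈ 14.9°.

14.9°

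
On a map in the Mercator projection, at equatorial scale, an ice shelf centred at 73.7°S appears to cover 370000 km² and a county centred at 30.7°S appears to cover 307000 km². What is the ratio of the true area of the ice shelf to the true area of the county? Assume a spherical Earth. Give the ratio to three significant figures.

Since Mercator area scale is 1/cos²φ, the true area equals the apparent area multiplied by cos²φ.
True area of ice shelf: 370000 × cos²(73.7°) = 370000 × 0.07877 = 29150 km².
True area of county: 307000 × cos²(30.7°) = 307000 × 0.7393 = 227000 km².
Ratio = 29150 / 227000 ≈ 0.128.

0.128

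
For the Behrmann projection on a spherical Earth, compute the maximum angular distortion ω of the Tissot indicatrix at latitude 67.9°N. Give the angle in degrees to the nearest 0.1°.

86.1°

Behrmann is a cylindrical equal-area projection with standard parallels at ±30°. A cylindrical equal-area projection with standard parallel φ₀ has meridian scale h = cos φ / cos φ₀ and parallel scale k = cos φ₀ / cos φ (so areas are preserved, h·k = 1).
At 67.9°: h = 0.4344, k = 2.302; principal scales a = 2.302, b = 0.4344.
sin(ω/2) = (a − b)/(a + b) = 1.867/2.736 = 0.6825, so ω = 2 arcsin(0.6825) ≈ 86.1°.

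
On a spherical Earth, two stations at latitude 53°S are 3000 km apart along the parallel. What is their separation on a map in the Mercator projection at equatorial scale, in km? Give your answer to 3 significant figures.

For Mercator, h = k = sec φ (a conformal cylindrical projection has a single point scale, 1/cos φ).
Along the parallel, k = sec 53° = 1/0.6018 = 1.662.
Map distance = 3000 × 1.662 ≈ 4980 km.

4980 km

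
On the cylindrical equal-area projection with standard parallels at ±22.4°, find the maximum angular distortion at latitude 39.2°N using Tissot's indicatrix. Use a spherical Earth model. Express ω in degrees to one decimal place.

20.1°

For cylindrical equal-area with standard parallel φ₀, h = cos φ / cos φ₀ and k = cos φ₀ / cos φ, so h·k = 1.
At 39.2°: h = 0.8382, k = 1.193; principal scales a = 1.193, b = 0.8382.
sin(ω/2) = (a − b)/(a + b) = 0.3549/2.031 = 0.1747, so ω = 2 arcsin(0.1747) ≈ 20.1°.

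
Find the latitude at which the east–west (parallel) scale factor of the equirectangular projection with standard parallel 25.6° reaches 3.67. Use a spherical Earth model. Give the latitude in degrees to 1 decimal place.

75.8°

The equidistant cylindrical projection with φ₀ = 25.6° has h = 1 (meridians true) and k = cos φ₀ / cos φ along parallels.
k = cos φ₀ / cos φ = 3.67  ⇒  cos φ = cos 25.6° / 3.67 = 0.2457.
φ = arccos(0.2457) ≈ 75.8°.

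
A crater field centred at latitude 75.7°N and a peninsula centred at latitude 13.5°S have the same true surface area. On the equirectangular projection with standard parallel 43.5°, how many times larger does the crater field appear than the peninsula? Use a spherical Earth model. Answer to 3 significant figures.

In the equirectangular projection with standard parallel φ₀ = 43.5° (x = Rλ cos φ₀, y = Rφ), meridians are true-scale (h = 1) and the parallel scale is k = cos φ₀ / cos φ.
Areal scale at 75.7°: h·k = 1.000 × 2.937 = 2.937.
Areal scale at 13.5°: h·k = 1.000 × 0.7460 = 0.7460.
Ratio = 2.937/0.7460 ≈ 3.94.

3.94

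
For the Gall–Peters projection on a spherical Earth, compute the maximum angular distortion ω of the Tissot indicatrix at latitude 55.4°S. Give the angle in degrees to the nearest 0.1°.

The Gall–Peters projection is cylindrical equal-area with φ₀ = 45°. A cylindrical equal-area projection with standard parallel φ₀ has meridian scale h = cos φ / cos φ₀ and parallel scale k = cos φ₀ / cos φ (so areas are preserved, h·k = 1).
At 55.4°: h = 0.8031, k = 1.245; principal scales a = 1.245, b = 0.8031.
sin(ω/2) = (a − b)/(a + b) = 0.4422/2.048 = 0.2159, so ω = 2 arcsin(0.2159) ≈ 24.9°.

24.9°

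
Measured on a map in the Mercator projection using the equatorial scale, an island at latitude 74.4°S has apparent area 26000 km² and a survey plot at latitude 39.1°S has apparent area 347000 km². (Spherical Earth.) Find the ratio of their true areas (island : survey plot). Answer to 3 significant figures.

0.00900

Mercator's areal exaggeration is sec²φ; hence true area = (apparent area) · cos²φ.
True area of island: 26000 × cos²(74.4°) = 26000 × 0.07232 = 1880 km².
True area of survey plot: 347000 × cos²(39.1°) = 347000 × 0.6022 = 209000 km².
Ratio = 1880 / 209000 ≈ 0.00900.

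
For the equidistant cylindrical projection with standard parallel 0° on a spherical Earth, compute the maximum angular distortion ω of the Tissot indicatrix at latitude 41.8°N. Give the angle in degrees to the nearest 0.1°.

In the plate carrée (x = Rλ, y = Rφ), meridians are true-scale (h = 1) and parallels are stretched by k = sec φ.
At 41.8°: h = 1.000, k = 1.341; principal scales a = 1.341, b = 1.000.
sin(ω/2) = (a − b)/(a + b) = 0.3414/2.341 = 0.1458, so ω = 2 arcsin(0.1458) ≈ 16.8°.

16.8°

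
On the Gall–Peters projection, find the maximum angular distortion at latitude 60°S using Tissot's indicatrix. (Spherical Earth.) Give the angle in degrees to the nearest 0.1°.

The Gall–Peters projection is cylindrical equal-area with φ₀ = 45°. A cylindrical equal-area projection with standard parallel φ₀ has meridian scale h = cos φ / cos φ₀ and parallel scale k = cos φ₀ / cos φ (so areas are preserved, h·k = 1).
At 60°: h = 0.7071, k = 1.414; principal scales a = 1.414, b = 0.7071.
sin(ω/2) = (a − b)/(a + b) = 0.7071/2.121 = 0.3333, so ω = 2 arcsin(0.3333) ≈ 38.9°.

38.9°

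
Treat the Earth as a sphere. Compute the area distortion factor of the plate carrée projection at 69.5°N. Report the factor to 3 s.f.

In the plate carrée (x = Rλ, y = Rφ), meridians are true-scale (h = 1) and parallels are stretched by k = sec φ.
Areal scale = h·k = 1 × sec φ; at 69.5°, h = 1.000, k = 2.855, so h·k = 2.855.

2.86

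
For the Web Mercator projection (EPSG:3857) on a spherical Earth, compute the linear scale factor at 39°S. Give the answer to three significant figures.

1.29

For Mercator, h = k = sec φ (a conformal cylindrical projection has a single point scale, 1/cos φ).
k = 1/cos 39° = 1/0.7771 = 1.287.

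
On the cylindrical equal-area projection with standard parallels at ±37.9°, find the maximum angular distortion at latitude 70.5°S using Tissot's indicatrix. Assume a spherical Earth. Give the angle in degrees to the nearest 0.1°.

88.3°

Cylindrical equal-area (φ₀ = 37.9°): h = cos φ / cos 37.9° along meridians, k = cos 37.9° / cos φ along parallels; h·k = 1.
At 70.5°: h = 0.4230, k = 2.364; principal scales a = 2.364, b = 0.4230.
sin(ω/2) = (a − b)/(a + b) = 1.941/2.787 = 0.6964, so ω = 2 arcsin(0.6964) ≈ 88.3°.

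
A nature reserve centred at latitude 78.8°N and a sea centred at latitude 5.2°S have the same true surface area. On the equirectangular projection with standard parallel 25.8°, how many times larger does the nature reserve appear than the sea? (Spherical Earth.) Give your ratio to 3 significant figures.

5.13

The equidistant cylindrical projection with φ₀ = 25.8° has h = 1 (meridians true) and k = cos φ₀ / cos φ along parallels.
Areal scale at 78.8°: h·k = 1.000 × 4.635 = 4.635.
Areal scale at 5.2°: h·k = 1.000 × 0.9040 = 0.9040.
Ratio = 4.635/0.9040 ≈ 5.13.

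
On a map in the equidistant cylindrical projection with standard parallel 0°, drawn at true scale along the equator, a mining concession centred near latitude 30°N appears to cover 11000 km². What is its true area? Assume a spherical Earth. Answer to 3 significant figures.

9530 km²

For the equirectangular projection with φ₀ = 0 (plate carrée), h = 1 along meridians and k = sec φ along parallels.
Areal scale = h·k = 1 × sec φ; at 30°, h = 1.000, k = 1.155, so h·k = 1.155.
True area = apparent / (areal scale) = 11000 / 1.155 ≈ 9530 km².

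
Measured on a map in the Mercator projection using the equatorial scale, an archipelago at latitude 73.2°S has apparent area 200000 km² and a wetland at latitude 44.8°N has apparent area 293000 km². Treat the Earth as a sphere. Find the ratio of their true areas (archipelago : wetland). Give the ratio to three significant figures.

Since Mercator area scale is 1/cos²φ, the true area equals the apparent area multiplied by cos²φ.
True area of archipelago: 200000 × cos²(73.2°) = 200000 × 0.08354 = 16710 km².
True area of wetland: 293000 × cos²(44.8°) = 293000 × 0.5035 = 147500 km².
Ratio = 16710 / 147500 ≈ 0.113.

0.113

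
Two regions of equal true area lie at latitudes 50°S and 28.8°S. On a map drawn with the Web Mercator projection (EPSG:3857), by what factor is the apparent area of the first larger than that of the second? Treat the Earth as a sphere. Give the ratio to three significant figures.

On Mercator, area is exaggerated by sec²φ = 1/cos²φ.
At 50°: sec²(50°) = 1/0.6428² = 2.420.
At 28.8°: sec²(28.8°) = 1/0.8763² = 1.302.
Ratio = 2.420/1.302 = cos²(28.8°)/cos²(50°) ≈ 1.86.

1.86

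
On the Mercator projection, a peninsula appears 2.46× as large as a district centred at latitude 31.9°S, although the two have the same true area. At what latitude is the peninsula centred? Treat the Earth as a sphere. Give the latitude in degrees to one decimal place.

On Mercator, (apparent₁)/(apparent₂) = sec²φ₁ / sec²φ₂ when true areas are equal.
cos²φ₂ / cos²φ₁ = 2.46  ⇒  cos φ₁ = cos 31.9° / √2.46 = 0.8490/1.568 = 0.5413.
φ₁ = arccos(0.5413) ≈ 57.2°.

57.2°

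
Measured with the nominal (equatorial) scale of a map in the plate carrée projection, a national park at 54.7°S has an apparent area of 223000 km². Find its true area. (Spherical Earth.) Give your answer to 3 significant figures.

129000 km²

In the plate carrée (x = Rλ, y = Rφ), meridians are true-scale (h = 1) and parallels are stretched by k = sec φ.
Areal scale = h·k = 1 × sec φ; at 54.7°, h = 1.000, k = 1.731, so h·k = 1.731.
True area = apparent / (areal scale) = 223000 / 1.731 ≈ 129000 km².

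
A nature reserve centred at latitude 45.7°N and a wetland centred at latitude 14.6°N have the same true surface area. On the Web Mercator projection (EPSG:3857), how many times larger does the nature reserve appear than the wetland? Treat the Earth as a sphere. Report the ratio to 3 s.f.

Mercator areal scale is sec²φ.
At 45.7°: sec²(45.7°) = 1/0.6984² = 2.050.
At 14.6°: sec²(14.6°) = 1/0.9677² = 1.068.
Ratio = 2.050/1.068 = cos²(14.6°)/cos²(45.7°) ≈ 1.92.

1.92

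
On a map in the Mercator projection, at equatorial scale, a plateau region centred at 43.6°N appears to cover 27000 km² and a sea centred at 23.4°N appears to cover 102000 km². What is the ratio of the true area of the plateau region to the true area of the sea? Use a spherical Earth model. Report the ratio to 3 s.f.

0.165

On Mercator the areal scale is sec²φ, so true area = apparent × cos²φ.
True area of plateau region: 27000 × cos²(43.6°) = 27000 × 0.5244 = 14160 km².
True area of sea: 102000 × cos²(23.4°) = 102000 × 0.8423 = 85910 km².
Ratio = 14160 / 85910 ≈ 0.165.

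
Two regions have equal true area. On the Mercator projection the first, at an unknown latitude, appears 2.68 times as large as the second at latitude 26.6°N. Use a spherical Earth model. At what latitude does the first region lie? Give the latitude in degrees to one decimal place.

On Mercator, (apparent₁)/(apparent₂) = sec²φ₁ / sec²φ₂ when true areas are equal.
cos²φ₂ / cos²φ₁ = 2.68  ⇒  cos φ₁ = cos 26.6° / √2.68 = 0.8942/1.637 = 0.5462.
φ₁ = arccos(0.5462) ≈ 56.9°.

56.9°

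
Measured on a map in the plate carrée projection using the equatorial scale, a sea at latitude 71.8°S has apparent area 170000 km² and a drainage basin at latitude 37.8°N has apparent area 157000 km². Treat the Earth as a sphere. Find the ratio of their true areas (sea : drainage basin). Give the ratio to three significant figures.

0.428

On the plate carrée, areal scale = h·k = 1 × sec φ, so true area = apparent × cos φ.
True area of sea: 170000 × cos(71.8°) = 170000 × 0.3123 = 53100 km².
True area of drainage basin: 157000 × cos(37.8°) = 157000 × 0.7902 = 124100 km².
Ratio = 53100 / 124100 ≈ 0.428.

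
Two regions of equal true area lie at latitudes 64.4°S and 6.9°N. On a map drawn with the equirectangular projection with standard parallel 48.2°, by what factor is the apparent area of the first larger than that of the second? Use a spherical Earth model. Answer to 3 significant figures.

2.30

In the equirectangular projection with standard parallel φ₀ = 48.2° (x = Rλ cos φ₀, y = Rφ), meridians are true-scale (h = 1) and the parallel scale is k = cos φ₀ / cos φ.
Areal scale at 64.4°: h·k = 1.000 × 1.543 = 1.543.
Areal scale at 6.9°: h·k = 1.000 × 0.6714 = 0.6714.
Ratio = 1.543/0.6714 ≈ 2.30.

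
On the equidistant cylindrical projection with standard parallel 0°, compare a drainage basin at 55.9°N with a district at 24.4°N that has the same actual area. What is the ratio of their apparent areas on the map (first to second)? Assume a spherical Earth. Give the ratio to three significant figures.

1.62

For the equirectangular projection with φ₀ = 0 (plate carrée), h = 1 along meridians and k = sec φ along parallels.
Areal scale at 55.9°: h·k = 1.000 × 1.784 = 1.784.
Areal scale at 24.4°: h·k = 1.000 × 1.098 = 1.098.
Ratio = 1.784/1.098 ≈ 1.62.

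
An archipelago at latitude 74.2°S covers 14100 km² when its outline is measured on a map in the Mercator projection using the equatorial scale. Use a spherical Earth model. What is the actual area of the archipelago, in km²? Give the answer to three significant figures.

For Mercator, h = k = sec φ (a conformal cylindrical projection has a single point scale, 1/cos φ).
Areal scale = k² = sec²φ = 1/cos²(74.2°) = 1/0.2723² = 13.49.
True area = apparent / (areal scale) = 14100 / 13.49 ≈ 1050 km².

1050 km²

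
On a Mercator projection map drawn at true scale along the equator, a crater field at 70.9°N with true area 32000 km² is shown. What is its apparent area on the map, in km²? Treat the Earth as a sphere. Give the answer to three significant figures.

299000 km²

For Mercator, h = k = sec φ (a conformal cylindrical projection has a single point scale, 1/cos φ).
Areal scale = k² = sec²φ = 1/cos²(70.9°) = 1/0.3272² = 9.340.
Apparent area = 32000 × 9.340 ≈ 299000 km².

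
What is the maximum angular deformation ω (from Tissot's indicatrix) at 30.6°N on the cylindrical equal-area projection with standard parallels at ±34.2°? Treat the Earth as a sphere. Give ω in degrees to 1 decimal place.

4.6°

Cylindrical equal-area (φ₀ = 34.2°): h = cos φ / cos 34.2° along meridians, k = cos 34.2° / cos φ along parallels; h·k = 1.
At 30.6°: h = 1.041, k = 0.9609; principal scales a = 1.041, b = 0.9609.
sin(ω/2) = (a − b)/(a + b) = 0.07981/2.002 = 0.03987, so ω = 2 arcsin(0.03987) ≈ 4.6°.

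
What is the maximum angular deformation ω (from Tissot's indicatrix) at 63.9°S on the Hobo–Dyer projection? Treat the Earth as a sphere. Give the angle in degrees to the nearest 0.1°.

The Hobo–Dyer projection is cylindrical equal-area with φ₀ = 37.5°. A cylindrical equal-area projection with standard parallel φ₀ has meridian scale h = cos φ / cos φ₀ and parallel scale k = cos φ₀ / cos φ (so areas are preserved, h·k = 1).
At 63.9°: h = 0.5545, k = 1.803; principal scales a = 1.803, b = 0.5545.
sin(ω/2) = (a − b)/(a + b) = 1.249/2.358 = 0.5296, so ω = 2 arcsin(0.5296) ≈ 64.0°.

64.0°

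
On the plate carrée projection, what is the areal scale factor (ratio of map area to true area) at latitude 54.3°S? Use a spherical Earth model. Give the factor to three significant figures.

1.71

For the equirectangular projection with φ₀ = 0 (plate carrée), h = 1 along meridians and k = sec φ along parallels.
Areal scale = h·k = 1 × sec φ; at 54.3°, h = 1.000, k = 1.714, so h·k = 1.714.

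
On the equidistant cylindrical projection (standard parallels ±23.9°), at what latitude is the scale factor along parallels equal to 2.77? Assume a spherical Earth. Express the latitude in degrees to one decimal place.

In the equirectangular projection with standard parallel φ₀ = 23.9° (x = Rλ cos φ₀, y = Rφ), meridians are true-scale (h = 1) and the parallel scale is k = cos φ₀ / cos φ.
k = cos φ₀ / cos φ = 2.77  ⇒  cos φ = cos 23.9° / 2.77 = 0.3301.
φ = arccos(0.3301) ≈ 70.7°.

70.7°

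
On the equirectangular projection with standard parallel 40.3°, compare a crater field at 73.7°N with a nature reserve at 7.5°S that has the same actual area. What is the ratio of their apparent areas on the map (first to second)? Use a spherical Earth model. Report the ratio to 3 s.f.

3.53

In the equirectangular projection with standard parallel φ₀ = 40.3° (x = Rλ cos φ₀, y = Rφ), meridians are true-scale (h = 1) and the parallel scale is k = cos φ₀ / cos φ.
Areal scale at 73.7°: h·k = 1.000 × 2.717 = 2.717.
Areal scale at 7.5°: h·k = 1.000 × 0.7692 = 0.7692.
Ratio = 2.717/0.7692 ≈ 3.53.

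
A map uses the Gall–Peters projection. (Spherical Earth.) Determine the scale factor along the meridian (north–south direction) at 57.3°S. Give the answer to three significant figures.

The Gall–Peters projection is cylindrical equal-area with φ₀ = 45°. For cylindrical equal-area with standard parallel φ₀, h = cos φ / cos φ₀ and k = cos φ₀ / cos φ, so h·k = 1.
h = cos 57.3° / cos 45° = 0.5402/0.7071 = 0.7640.

0.764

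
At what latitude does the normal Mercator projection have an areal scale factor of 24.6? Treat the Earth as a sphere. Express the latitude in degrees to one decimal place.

78.4°

Mercator areal scale is sec²φ.
sec²φ = 24.6  ⇒  cos²φ = 0.04065  ⇒  cos φ = 0.2016.
φ = arccos(0.2016) ≈ 78.4°.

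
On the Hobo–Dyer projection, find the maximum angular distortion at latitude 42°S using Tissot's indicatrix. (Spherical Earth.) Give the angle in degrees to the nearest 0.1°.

7.5°

Hobo–Dyer is a cylindrical equal-area projection with standard parallels at ±37.5°. A cylindrical equal-area projection with standard parallel φ₀ has meridian scale h = cos φ / cos φ₀ and parallel scale k = cos φ₀ / cos φ (so areas are preserved, h·k = 1).
At 42°: h = 0.9367, k = 1.068; principal scales a = 1.068, b = 0.9367.
sin(ω/2) = (a − b)/(a + b) = 0.1308/2.004 = 0.06528, so ω = 2 arcsin(0.06528) ≈ 7.5°.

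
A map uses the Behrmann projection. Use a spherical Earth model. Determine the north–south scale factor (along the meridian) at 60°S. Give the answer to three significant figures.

0.577

Behrmann is a cylindrical equal-area projection with standard parallels at ±30°. A cylindrical equal-area projection with standard parallel φ₀ has meridian scale h = cos φ / cos φ₀ and parallel scale k = cos φ₀ / cos φ (so areas are preserved, h·k = 1).
h = cos 60° / cos 30° = 0.5000/0.8660 = 0.5774.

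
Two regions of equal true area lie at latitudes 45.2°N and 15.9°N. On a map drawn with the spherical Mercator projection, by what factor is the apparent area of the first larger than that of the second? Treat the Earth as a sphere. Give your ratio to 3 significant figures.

1.86

On Mercator, area is exaggerated by sec²φ = 1/cos²φ.
At 45.2°: sec²(45.2°) = 1/0.7046² = 2.014.
At 15.9°: sec²(15.9°) = 1/0.9617² = 1.081.
Ratio = 2.014/1.081 = cos²(15.9°)/cos²(45.2°) ≈ 1.86.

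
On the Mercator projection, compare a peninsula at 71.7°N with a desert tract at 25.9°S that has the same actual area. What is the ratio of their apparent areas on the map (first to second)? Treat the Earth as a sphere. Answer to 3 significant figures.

8.21

On Mercator, area is exaggerated by sec²φ = 1/cos²φ.
At 71.7°: sec²(71.7°) = 1/0.3140² = 10.14.
At 25.9°: sec²(25.9°) = 1/0.8996² = 1.236.
Ratio = 10.14/1.236 = cos²(25.9°)/cos²(71.7°) ≈ 8.21.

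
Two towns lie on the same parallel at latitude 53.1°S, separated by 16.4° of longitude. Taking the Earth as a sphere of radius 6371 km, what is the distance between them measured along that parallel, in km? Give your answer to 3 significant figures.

1090 km

Arc length along a parallel = R cos φ · Δλ (with Δλ in radians).
= 6371 × cos 53.1° × (16.4° × π/180) = 6371 × 0.6004 × 0.2862 ≈ 1090 km.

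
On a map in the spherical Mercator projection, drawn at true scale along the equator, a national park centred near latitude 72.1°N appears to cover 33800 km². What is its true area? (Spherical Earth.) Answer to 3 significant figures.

For Mercator, h = k = sec φ (a conformal cylindrical projection has a single point scale, 1/cos φ).
Areal scale = k² = sec²φ = 1/cos²(72.1°) = 1/0.3074² = 10.59.
True area = apparent / (areal scale) = 33800 / 10.59 ≈ 3190 km².

3190 km²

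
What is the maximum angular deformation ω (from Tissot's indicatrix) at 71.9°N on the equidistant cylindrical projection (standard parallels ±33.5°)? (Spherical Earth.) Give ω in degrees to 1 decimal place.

With standard parallel φ₀ = 33.5°, the equirectangular projection gives x = Rλ cos φ₀, y = Rφ, so h = 1 and k = cos 33.5° / cos φ.
At 71.9°: h = 1.000, k = 2.684; principal scales a = 2.684, b = 1.000.
sin(ω/2) = (a − b)/(a + b) = 1.684/3.684 = 0.4571, so ω = 2 arcsin(0.4571) ≈ 54.4°.

54.4°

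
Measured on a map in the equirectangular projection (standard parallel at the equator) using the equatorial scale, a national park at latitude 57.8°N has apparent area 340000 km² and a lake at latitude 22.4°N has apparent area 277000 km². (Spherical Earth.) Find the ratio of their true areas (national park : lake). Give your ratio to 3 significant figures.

0.707

Plate carrée has h = 1 and k = sec φ, giving areal scale sec φ; true area = (apparent area) · cos φ.
True area of national park: 340000 × cos(57.8°) = 340000 × 0.5329 = 181200 km².
True area of lake: 277000 × cos(22.4°) = 277000 × 0.9245 = 256100 km².
Ratio = 181200 / 256100 ≈ 0.707.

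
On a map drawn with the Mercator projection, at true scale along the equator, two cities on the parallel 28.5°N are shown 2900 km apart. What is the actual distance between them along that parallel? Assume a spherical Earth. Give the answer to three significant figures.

2550 km

Mercator is conformal, so the point scale is isotropic: h = k = sec φ = 1/cos φ.
Along the parallel at 28.5°, map distances are exaggerated by k = sec 28.5° = 1.138.
True distance = 2900 / 1.138 = 2900 × cos 28.5° ≈ 2550 km.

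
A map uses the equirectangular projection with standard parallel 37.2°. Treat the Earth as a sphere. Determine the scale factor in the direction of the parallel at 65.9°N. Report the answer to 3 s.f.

The equidistant cylindrical projection with φ₀ = 37.2° has h = 1 (meridians true) and k = cos φ₀ / cos φ along parallels.
k = cos 37.2° / cos 65.9° = 0.7965/0.4083 = 1.951.

1.95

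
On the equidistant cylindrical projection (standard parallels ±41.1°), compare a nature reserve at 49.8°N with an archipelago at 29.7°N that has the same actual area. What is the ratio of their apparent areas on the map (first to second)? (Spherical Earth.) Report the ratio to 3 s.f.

In the equirectangular projection with standard parallel φ₀ = 41.1° (x = Rλ cos φ₀, y = Rφ), meridians are true-scale (h = 1) and the parallel scale is k = cos φ₀ / cos φ.
Areal scale at 49.8°: h·k = 1.000 × 1.167 = 1.167.
Areal scale at 29.7°: h·k = 1.000 × 0.8675 = 0.8675.
Ratio = 1.167/0.8675 ≈ 1.35.

1.35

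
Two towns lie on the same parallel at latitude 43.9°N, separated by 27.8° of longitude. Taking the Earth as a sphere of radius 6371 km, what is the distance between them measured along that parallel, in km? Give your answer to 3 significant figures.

Arc length along a parallel = R cos φ · Δλ (with Δλ in radians).
= 6371 × cos 43.9° × (27.8° × π/180) = 6371 × 0.7206 × 0.4852 ≈ 2230 km.

2230 km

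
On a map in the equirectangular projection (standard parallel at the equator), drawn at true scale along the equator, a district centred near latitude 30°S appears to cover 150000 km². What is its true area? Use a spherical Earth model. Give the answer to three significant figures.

In the plate carrée (x = Rλ, y = Rφ), meridians are true-scale (h = 1) and parallels are stretched by k = sec φ.
Areal scale = h·k = 1 × sec φ; at 30°, h = 1.000, k = 1.155, so h·k = 1.155.
True area = apparent / (areal scale) = 150000 / 1.155 ≈ 130000 km².

130000 km²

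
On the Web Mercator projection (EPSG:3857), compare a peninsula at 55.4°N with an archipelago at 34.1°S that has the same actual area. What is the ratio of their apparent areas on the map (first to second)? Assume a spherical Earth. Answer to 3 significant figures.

2.13

On Mercator, area is exaggerated by sec²φ = 1/cos²φ.
At 55.4°: sec²(55.4°) = 1/0.5678² = 3.101.
At 34.1°: sec²(34.1°) = 1/0.8281² = 1.458.
Ratio = 3.101/1.458 = cos²(34.1°)/cos²(55.4°) ≈ 2.13.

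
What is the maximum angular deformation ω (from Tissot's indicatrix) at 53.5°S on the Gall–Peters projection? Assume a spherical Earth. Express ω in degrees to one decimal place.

19.7°

Gall–Peters is a cylindrical equal-area projection with standard parallels at ±45°. Cylindrical equal-area (φ₀ = 45°): h = cos φ / cos 45° along meridians, k = cos 45° / cos φ along parallels; h·k = 1.
At 53.5°: h = 0.8412, k = 1.189; principal scales a = 1.189, b = 0.8412.
sin(ω/2) = (a − b)/(a + b) = 0.3476/2.030 = 0.1712, so ω = 2 arcsin(0.1712) ≈ 19.7°.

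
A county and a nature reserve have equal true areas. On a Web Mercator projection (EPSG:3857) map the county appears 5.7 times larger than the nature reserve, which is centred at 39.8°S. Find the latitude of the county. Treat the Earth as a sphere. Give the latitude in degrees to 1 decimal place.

Mercator areal scale is sec²φ, so apparent-area ratio = sec²φ₁ / sec²φ₂ = cos²φ₂ / cos²φ₁.
cos²φ₂ / cos²φ₁ = 5.7  ⇒  cos φ₁ = cos 39.8° / √5.7 = 0.7683/2.387 = 0.3218.
φ₁ = arccos(0.3218) ≈ 71.2°.

71.2°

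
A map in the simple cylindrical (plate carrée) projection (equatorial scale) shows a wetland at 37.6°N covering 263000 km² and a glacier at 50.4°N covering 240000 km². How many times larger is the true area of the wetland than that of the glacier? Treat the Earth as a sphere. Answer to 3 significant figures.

Plate carrée has h = 1 and k = sec φ, giving areal scale sec φ; true area = (apparent area) · cos φ.
True area of wetland: 263000 × cos(37.6°) = 263000 × 0.7923 = 208400 km².
True area of glacier: 240000 × cos(50.4°) = 240000 × 0.6374 = 153000 km².
Ratio = 208400 / 153000 ≈ 1.36.

1.36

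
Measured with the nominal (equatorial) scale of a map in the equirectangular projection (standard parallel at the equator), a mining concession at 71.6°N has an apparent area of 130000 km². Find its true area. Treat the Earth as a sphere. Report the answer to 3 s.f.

41000 km²

In the plate carrée (x = Rλ, y = Rφ), meridians are true-scale (h = 1) and parallels are stretched by k = sec φ.
Areal scale = h·k = 1 × sec φ; at 71.6°, h = 1.000, k = 3.168, so h·k = 3.168.
True area = apparent / (areal scale) = 130000 / 3.168 ≈ 41000 km².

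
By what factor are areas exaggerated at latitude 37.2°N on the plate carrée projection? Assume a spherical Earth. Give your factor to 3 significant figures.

Plate carrée maps x = Rλ, y = Rφ. The meridian scale is h = 1 and the parallel scale is k = 1/cos φ = sec φ.
Areal scale = h·k = 1 × sec φ; at 37.2°, h = 1.000, k = 1.255, so h·k = 1.255.

1.26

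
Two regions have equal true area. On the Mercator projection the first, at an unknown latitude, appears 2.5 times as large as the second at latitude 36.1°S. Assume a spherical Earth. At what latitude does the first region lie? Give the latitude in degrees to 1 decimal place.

For equal true areas on Mercator, apparent areas scale as sec²φ, so the ratio is cos²φ₂ / cos²φ₁.
cos²φ₂ / cos²φ₁ = 2.5  ⇒  cos φ₁ = cos 36.1° / √2.5 = 0.8080/1.581 = 0.5110.
φ₁ = arccos(0.5110) ≈ 59.3°.

59.3°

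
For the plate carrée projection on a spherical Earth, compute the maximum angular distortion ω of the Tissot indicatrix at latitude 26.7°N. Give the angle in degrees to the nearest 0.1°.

6.5°

Plate carrée maps x = Rλ, y = Rφ. The meridian scale is h = 1 and the parallel scale is k = 1/cos φ = sec φ.
At 26.7°: h = 1.000, k = 1.119; principal scales a = 1.119, b = 1.000.
sin(ω/2) = (a − b)/(a + b) = 0.1194/2.119 = 0.05632, so ω = 2 arcsin(0.05632) ≈ 6.5°.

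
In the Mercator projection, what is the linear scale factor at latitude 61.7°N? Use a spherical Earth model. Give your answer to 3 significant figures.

For Mercator, h = k = sec φ (a conformal cylindrical projection has a single point scale, 1/cos φ).
k = 1/cos 61.7° = 1/0.4741 = 2.109.

2.11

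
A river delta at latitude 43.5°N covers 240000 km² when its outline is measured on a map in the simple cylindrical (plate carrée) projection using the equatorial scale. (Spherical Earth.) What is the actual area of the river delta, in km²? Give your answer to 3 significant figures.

For the equirectangular projection with φ₀ = 0 (plate carrée), h = 1 along meridians and k = sec φ along parallels.
Areal scale = h·k = 1 × sec φ; at 43.5°, h = 1.000, k = 1.379, so h·k = 1.379.
True area = apparent / (areal scale) = 240000 / 1.379 ≈ 174000 km².

174000 km²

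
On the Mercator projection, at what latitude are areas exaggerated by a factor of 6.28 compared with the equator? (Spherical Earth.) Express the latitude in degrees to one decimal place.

Mercator areal scale is sec²φ.
sec²φ = 6.28  ⇒  cos²φ = 0.1592  ⇒  cos φ = 0.3990.
φ = arccos(0.3990) ≈ 66.5°.

66.5°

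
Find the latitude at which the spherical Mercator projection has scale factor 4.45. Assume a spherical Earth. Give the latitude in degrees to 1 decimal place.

Mercator scale is k = sec φ = 1/cos φ.
1/cos φ = 4.45  ⇒  cos φ = 0.2247  ⇒  φ = arccos(0.2247) ≈ 77.0°.

77.0°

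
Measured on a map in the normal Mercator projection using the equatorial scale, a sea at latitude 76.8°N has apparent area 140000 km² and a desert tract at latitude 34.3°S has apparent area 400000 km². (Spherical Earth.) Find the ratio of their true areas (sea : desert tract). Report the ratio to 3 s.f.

0.0267

On Mercator the areal scale is sec²φ, so true area = apparent × cos²φ.
True area of sea: 140000 × cos²(76.8°) = 140000 × 0.05214 = 7300 km².
True area of desert tract: 400000 × cos²(34.3°) = 400000 × 0.6824 = 273000 km².
Ratio = 7300 / 273000 ≈ 0.0267.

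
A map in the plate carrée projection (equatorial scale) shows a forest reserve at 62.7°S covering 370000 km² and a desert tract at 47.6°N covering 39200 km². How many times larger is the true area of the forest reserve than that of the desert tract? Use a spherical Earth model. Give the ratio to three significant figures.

6.42

Plate carrée has h = 1 and k = sec φ, giving areal scale sec φ; true area = (apparent area) · cos φ.
True area of forest reserve: 370000 × cos(62.7°) = 370000 × 0.4586 = 169700 km².
True area of desert tract: 39200 × cos(47.6°) = 39200 × 0.6743 = 26430 km².
Ratio = 169700 / 26430 ≈ 6.42.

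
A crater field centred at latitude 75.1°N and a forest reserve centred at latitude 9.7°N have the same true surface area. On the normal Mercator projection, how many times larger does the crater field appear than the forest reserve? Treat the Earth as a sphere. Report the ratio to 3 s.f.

14.7

Mercator areal scale is sec²φ.
At 75.1°: sec²(75.1°) = 1/0.2571² = 15.12.
At 9.7°: sec²(9.7°) = 1/0.9857² = 1.029.
Ratio = 15.12/1.029 = cos²(9.7°)/cos²(75.1°) ≈ 14.7.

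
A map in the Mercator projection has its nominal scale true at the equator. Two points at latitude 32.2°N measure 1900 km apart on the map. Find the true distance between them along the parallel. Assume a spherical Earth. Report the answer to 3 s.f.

1610 km

Mercator is conformal, so the point scale is isotropic: h = k = sec φ = 1/cos φ.
Along the parallel at 32.2°, map distances are exaggerated by k = sec 32.2° = 1.182.
True distance = 1900 / 1.182 = 1900 × cos 32.2° ≈ 1610 km.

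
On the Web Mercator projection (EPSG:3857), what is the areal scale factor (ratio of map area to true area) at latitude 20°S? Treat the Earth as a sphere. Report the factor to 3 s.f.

1.13

The Mercator projection is conformal; its linear scale factor is the same in every direction and equals sec φ = 1/cos φ.
Areal scale = k² = sec²φ = 1/cos²(20°) = 1/0.9397² = 1.132.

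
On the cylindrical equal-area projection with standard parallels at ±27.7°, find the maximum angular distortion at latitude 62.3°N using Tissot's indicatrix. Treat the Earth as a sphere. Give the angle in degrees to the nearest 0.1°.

A cylindrical equal-area projection with standard parallel φ₀ has meridian scale h = cos φ / cos φ₀ and parallel scale k = cos φ₀ / cos φ (so areas are preserved, h·k = 1).
At 62.3°: h = 0.5250, k = 1.905; principal scales a = 1.905, b = 0.5250.
sin(ω/2) = (a − b)/(a + b) = 1.380/2.430 = 0.5678, so ω = 2 arcsin(0.5678) ≈ 69.2°.

69.2°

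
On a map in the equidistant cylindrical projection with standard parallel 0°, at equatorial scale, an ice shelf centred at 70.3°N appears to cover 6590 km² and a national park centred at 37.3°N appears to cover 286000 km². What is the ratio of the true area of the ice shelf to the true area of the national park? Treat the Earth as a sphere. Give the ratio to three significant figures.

Plate carrée has h = 1 and k = sec φ, giving areal scale sec φ; true area = (apparent area) · cos φ.
True area of ice shelf: 6590 × cos(70.3°) = 6590 × 0.3371 = 2221 km².
True area of national park: 286000 × cos(37.3°) = 286000 × 0.7955 = 227500 km².
Ratio = 2221 / 227500 ≈ 0.00976.

0.00976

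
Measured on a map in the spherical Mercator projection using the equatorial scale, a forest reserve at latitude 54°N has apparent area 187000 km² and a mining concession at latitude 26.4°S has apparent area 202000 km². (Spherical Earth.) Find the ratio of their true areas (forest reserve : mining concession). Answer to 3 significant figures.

0.399

On Mercator the areal scale is sec²φ, so true area = apparent × cos²φ.
True area of forest reserve: 187000 × cos²(54°) = 187000 × 0.3455 = 64610 km².
True area of mining concession: 202000 × cos²(26.4°) = 202000 × 0.8023 = 162100 km².
Ratio = 64610 / 162100 ≈ 0.399.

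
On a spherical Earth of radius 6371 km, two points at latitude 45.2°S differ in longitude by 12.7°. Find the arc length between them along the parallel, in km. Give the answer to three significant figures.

995 km

Arc length along a parallel = R cos φ · Δλ (with Δλ in radians).
= 6371 × cos 45.2° × (12.7° × π/180) = 6371 × 0.7046 × 0.2217 ≈ 995 km.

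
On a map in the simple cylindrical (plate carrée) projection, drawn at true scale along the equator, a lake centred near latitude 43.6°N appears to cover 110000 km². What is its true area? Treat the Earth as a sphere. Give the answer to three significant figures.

79700 km²

In the plate carrée (x = Rλ, y = Rφ), meridians are true-scale (h = 1) and parallels are stretched by k = sec φ.
Areal scale = h·k = 1 × sec φ; at 43.6°, h = 1.000, k = 1.381, so h·k = 1.381.
True area = apparent / (areal scale) = 110000 / 1.381 ≈ 79700 km².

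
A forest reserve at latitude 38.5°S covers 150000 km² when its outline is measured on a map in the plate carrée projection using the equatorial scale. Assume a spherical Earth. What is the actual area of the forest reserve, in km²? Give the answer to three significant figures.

117000 km²

In the plate carrée (x = Rλ, y = Rφ), meridians are true-scale (h = 1) and parallels are stretched by k = sec φ.
Areal scale = h·k = 1 × sec φ; at 38.5°, h = 1.000, k = 1.278, so h·k = 1.278.
True area = apparent / (areal scale) = 150000 / 1.278 ≈ 117000 km².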